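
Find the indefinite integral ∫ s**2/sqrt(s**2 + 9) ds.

Substitute s = 3·tan(θ), so ds = 3·sec(θ)^2 dθ and the radical becomes sqrt(s**2 + 9) = 3·sec(θ) by the Pythagorean identity.
Integrate the resulting trig expression in θ, then back-substitute tan(θ) = s/3, sec(θ) = sqrt(s**2 + 9)/3 (absorbing any constant into C).

s*sqrt(s**2 + 9)/2 - 9*log(s + sqrt(s**2 + 9))/2 + C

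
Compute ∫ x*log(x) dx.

Use integration by parts with u = log(x), dv = x dx.
Then du = 1/x dx and v = x**2/2.

x**2*log(x)/2 - x**2/4 + C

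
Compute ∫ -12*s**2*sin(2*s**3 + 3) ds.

Let u = 2*s**3 + 3, so du = (6*s**2) ds.
Rewriting, the integral becomes -2·∫ sin(u) du = -2·-cos(u).
Substituting back, u = 2*s**3 + 3.

2*cos(2*s**3 + 3) + C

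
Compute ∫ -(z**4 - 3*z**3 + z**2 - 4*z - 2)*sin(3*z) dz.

z**4*cos(3*z)/3 - 4*z**3*sin(3*z)/9 - z**3*cos(3*z) + z**2*sin(3*z) - z**2*cos(3*z)/9 + 2*z*sin(3*z)/27 - 2*z*cos(3*z)/3 + 2*sin(3*z)/9 - 52*cos(3*z)/81 + C

Use integration by parts with u = z**4 - 3*z**3 + z**2 - 4*z - 2, dv = -sin(3*z) dz, so v = cos(3*z)/3.
Apply parts 4 times (tabular method): alternate signs, differentiate u down to 0, integrate dv up.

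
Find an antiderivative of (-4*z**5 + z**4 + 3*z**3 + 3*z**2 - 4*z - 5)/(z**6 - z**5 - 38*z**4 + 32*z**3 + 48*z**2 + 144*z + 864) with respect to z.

Factor the denominator: (z - 6)*(z - 3)*(z + 2)*(z + 6)*(z**2 + 4).
Partial-fraction decomposition: -(799*z + 330)/(4160*(z**2 + 4)) - 31879/(17280*(z + 6)) + 27/(256*(z + 2)) + 160/(351*(z - 3)) - 29081/(11520*(z - 6)).
Integrate each term; A/(z−a) gives A·log|z−a|; the (Bz+D)/(z²+p²) term gives a log and an atan.

-29081*log(z - 6)/11520 + 160*log(z - 3)/351 + 27*log(z + 2)/256 - 31879*log(z + 6)/17280 - 799*log(z**2 + 4)/8320 - 33*atan(z/2)/832 + C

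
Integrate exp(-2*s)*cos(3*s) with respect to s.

3*exp(-2*s)*sin(3*s)/13 - 2*exp(-2*s)*cos(3*s)/13 + C

Let I denote the integral. Integrate by parts with u = cos(3*s), dv = exp(-2*s) ds, so v = -exp(-2*s)/2: I = -exp(-2*s)*cos(3*s)/2 − (3/2)·∫ exp(-2*s)*sin(3*s) ds.
Apply parts again with u = sin(3*s), dv = exp(-2*s) ds: ∫ exp(-2*s)*sin(3*s) ds = -exp(-2*s)*sin(3*s)/2 + (3/2)·I. Substituting back brings back I: I = 3*exp(-2*s)*sin(3*s)/4 - exp(-2*s)*cos(3*s)/2 − (9/4)·I.
Solving for I: (1 + 9/4)·I equals the remaining terms, so I = (4/13)·(3*exp(-2*s)*sin(3*s)/4 - exp(-2*s)*cos(3*s)/2).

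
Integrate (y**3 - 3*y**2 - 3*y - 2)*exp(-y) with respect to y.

(-y**3 + 3*y + 5)*exp(-y) + C

Use integration by parts with u = y**3 - 3*y**2 - 3*y - 2, dv = exp(-y) dy, so v = -exp(-y).
Apply parts 3 times (tabular method): alternate signs, differentiate u down to 0, integrate dv up.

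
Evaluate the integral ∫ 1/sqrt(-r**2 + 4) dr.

Substitute r = 2·sin(θ), so dr = 2·cos(θ) dθ and the radical becomes sqrt(-r**2 + 4) = 2·cos(θ) by the Pythagorean identity.
Integrate the resulting trig expression in θ, then back-substitute θ = asin(r/2), sin(θ) = r/2, cos(θ) = sqrt(-r**2 + 4)/2 (absorbing any constant into C).

asin(r/2) + C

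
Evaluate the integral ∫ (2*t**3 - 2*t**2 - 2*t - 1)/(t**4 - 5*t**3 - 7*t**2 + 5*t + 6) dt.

347*log(t - 6)/245 + 3*log(t - 1)/20 + 85*log(t + 1)/196 + 3/(14*t + 14) + C

Factor the denominator: (t - 6)*(t - 1)*(t + 1)**2.
Partial-fraction decomposition: 85/(196*(t + 1)) - 3/(14*(t + 1)**2) + 3/(20*(t - 1)) + 347/(245*(t - 6)).
Integrate each term; A/(t−a) gives A·log|t−a|; A/(t−a)² gives −A/(t−a).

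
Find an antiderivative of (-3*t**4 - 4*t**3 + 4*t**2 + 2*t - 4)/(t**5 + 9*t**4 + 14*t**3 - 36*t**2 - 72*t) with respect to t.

Factor the denominator: t*(t - 2)*(t + 2)*(t + 3)*(t + 6).
Partial-fraction decomposition: -181/(36*(t + 6)) + 109/(45*(t + 3)) - 1/(4*(t + 2)) - 1/(5*(t - 2)) + 1/(18*t).
Integrate each term: A/(t−a) contributes A·log|t−a|.

log(t)/18 - log(t - 2)/5 - log(t + 2)/4 + 109*log(t + 3)/45 - 181*log(t + 6)/36 + C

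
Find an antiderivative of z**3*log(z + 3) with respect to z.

Use integration by parts with u = log(z + 3), dv = z**3 dz.
Then du = 1/(z + 3) dz and v = z**4/4.

z**4*log(z + 3)/4 - z**4/16 + z**3/4 - 9*z**2/8 + 27*z/4 - 81*log(z + 3)/4 + C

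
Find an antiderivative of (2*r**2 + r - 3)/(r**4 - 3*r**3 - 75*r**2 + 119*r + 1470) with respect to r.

Factor the denominator: (r - 7)**2*(r + 5)*(r + 6).
Partial-fraction decomposition: -63/(169*(r + 6)) + 7/(24*(r + 5)) + 329/(4056*(r - 7)) + 17/(26*(r - 7)**2).
Integrate each term; A/(r−a) gives A·log|r−a|; A/(r−a)² gives −A/(r−a).

329*log(r - 7)/4056 + 7*log(r + 5)/24 - 63*log(r + 6)/169 - 17/(26*r - 182) + C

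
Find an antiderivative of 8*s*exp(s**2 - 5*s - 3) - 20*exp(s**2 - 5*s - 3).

4*exp(s**2 - 5*s - 3) + C

Let u = s**2 - 5*s - 3, so du = (2*s - 5) ds.
Rewriting, the integral becomes 4·∫ e^u du = 4·e^u.
Substituting back, u = s**2 - 5*s - 3.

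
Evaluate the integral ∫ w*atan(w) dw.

w**2*atan(w)/2 - w/2 + atan(w)/2 + C

Use integration by parts with u = arctan(w), dv = w dw.
Then du = 1/(w**2 + 1) dw.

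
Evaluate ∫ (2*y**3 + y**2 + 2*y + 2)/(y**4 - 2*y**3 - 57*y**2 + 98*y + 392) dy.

Factor the denominator: (y - 7)*(y - 4)*(y + 2)*(y + 7).
Partial-fraction decomposition: 59/(70*(y + 7)) - 7/(135*(y + 2)) - 7/(9*(y - 4)) + 751/(378*(y - 7)).
Integrate each term: A/(y−a) contributes A·log|y−a|.

751*log(y - 7)/378 - 7*log(y - 4)/9 - 7*log(y + 2)/135 + 59*log(y + 7)/70 + C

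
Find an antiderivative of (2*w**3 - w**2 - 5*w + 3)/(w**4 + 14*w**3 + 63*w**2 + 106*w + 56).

5*log(w + 1)/18 + 7*log(w + 2)/10 - 121*log(w + 4)/18 + 697*log(w + 7)/90 + C

Factor the denominator: (w + 1)*(w + 2)*(w + 4)*(w + 7).
Partial-fraction decomposition: 697/(90*(w + 7)) - 121/(18*(w + 4)) + 7/(10*(w + 2)) + 5/(18*(w + 1)).
Integrate each term: A/(w−a) contributes A·log|w−a|.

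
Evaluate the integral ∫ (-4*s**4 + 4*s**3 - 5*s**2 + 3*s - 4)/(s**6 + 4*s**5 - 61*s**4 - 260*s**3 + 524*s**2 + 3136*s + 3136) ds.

Factor the denominator: (s - 7)*(s - 4)*(s + 2)**2*(s + 4)*(s + 7).
Partial-fraction decomposition: 5623/(5775*(s + 7)) - 43/(33*(s + 4)) + 1261/(2700*(s + 2)) - 7/(30*(s + 2)**2) + 35/(396*(s - 4)) - 470/(2079*(s - 7)).
Integrate each term; A/(s−a) gives A·log|s−a|; A/(s−a)² gives −A/(s−a).

-470*log(s - 7)/2079 + 35*log(s - 4)/396 + 1261*log(s + 2)/2700 - 43*log(s + 4)/33 + 5623*log(s + 7)/5775 + 7/(30*s + 60) + C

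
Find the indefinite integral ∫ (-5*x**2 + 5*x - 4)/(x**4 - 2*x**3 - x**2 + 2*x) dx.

-2*log(x) - 7*log(x - 2)/3 + 2*log(x - 1) + 7*log(x + 1)/3 + C

Factor the denominator: x*(x - 2)*(x - 1)*(x + 1).
Partial-fraction decomposition: 7/(3*(x + 1)) + 2/(x - 1) - 7/(3*(x - 2)) - 2/x.
Integrate each term: A/(x−a) contributes A·log|x−a|.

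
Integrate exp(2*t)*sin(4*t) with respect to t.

exp(2*t)*sin(4*t)/10 - exp(2*t)*cos(4*t)/5 + C

Let I denote the integral. Integrate by parts with u = sin(4*t), dv = exp(2*t) dt, so v = exp(2*t)/2: I = exp(2*t)*sin(4*t)/2 − 2·∫ exp(2*t)*cos(4*t) dt.
Apply parts again with u = cos(4*t), dv = exp(2*t) dt: ∫ exp(2*t)*cos(4*t) dt = exp(2*t)*cos(4*t)/2 + 2·I. Substituting back brings back I: I = exp(2*t)*sin(4*t)/2 - exp(2*t)*cos(4*t) − 4·I.
Solving for I: (1 + 4)·I equals the remaining terms, so I = (1/5)·(exp(2*t)*sin(4*t)/2 - exp(2*t)*cos(4*t)).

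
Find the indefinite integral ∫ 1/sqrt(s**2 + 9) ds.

Substitute s = 3·tan(θ), so ds = 3·sec(θ)^2 dθ and the radical becomes sqrt(s**2 + 9) = 3·sec(θ) by the Pythagorean identity.
Integrate the resulting trig expression in θ, then back-substitute tan(θ) = s/3, sec(θ) = sqrt(s**2 + 9)/3 (absorbing any constant into C).

log(s + sqrt(s**2 + 9)) + C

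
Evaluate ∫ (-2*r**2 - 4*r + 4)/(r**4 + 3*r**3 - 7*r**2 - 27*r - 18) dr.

Factor the denominator: (r - 3)*(r + 1)*(r + 2)*(r + 3).
Partial-fraction decomposition: 1/(6*(r + 3)) + 4/(5*(r + 2)) - 3/(4*(r + 1)) - 13/(60*(r - 3)).
Integrate each term: A/(r−a) contributes A·log|r−a|.

-13*log(r - 3)/60 - 3*log(r + 1)/4 + 4*log(r + 2)/5 + log(r + 3)/6 + C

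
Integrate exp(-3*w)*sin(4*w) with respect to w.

-3*exp(-3*w)*sin(4*w)/25 - 4*exp(-3*w)*cos(4*w)/25 + C

Let I denote the integral. Integrate by parts with u = sin(4*w), dv = exp(-3*w) dw, so v = -exp(-3*w)/3: I = -exp(-3*w)*sin(4*w)/3 + (4/3)·∫ exp(-3*w)*cos(4*w) dw.
Apply parts again with u = cos(4*w), dv = exp(-3*w) dw: ∫ exp(-3*w)*cos(4*w) dw = -exp(-3*w)*cos(4*w)/3 − (4/3)·I. Substituting back brings back I: I = -exp(-3*w)*sin(4*w)/3 - 4*exp(-3*w)*cos(4*w)/9 − (16/9)·I.
Solving for I: (1 + 16/9)·I equals the remaining terms, so I = (9/25)·(-exp(-3*w)*sin(4*w)/3 - 4*exp(-3*w)*cos(4*w)/9).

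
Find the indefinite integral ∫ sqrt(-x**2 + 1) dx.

x*sqrt(-x**2 + 1)/2 + asin(x)/2 + C

Substitute x = sin(θ), so dx = cos(θ) dθ and the radical becomes sqrt(-x**2 + 1) = cos(θ) by the Pythagorean identity.
Integrate the resulting trig expression in θ, then back-substitute θ = asin(x), sin(θ) = x, cos(θ) = sqrt(-x**2 + 1) (absorbing any constant into C).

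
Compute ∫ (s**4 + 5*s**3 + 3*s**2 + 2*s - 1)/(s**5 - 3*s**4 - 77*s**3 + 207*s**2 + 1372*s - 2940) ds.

Factor the denominator: (s - 7)*(s - 6)*(s - 2)*(s + 5)*(s + 7).
Partial-fraction decomposition: 409/(1638*(s + 7)) - 8/(231*(s + 5)) + 71/(1260*(s - 2)) - 2495/(572*(s - 6)) + 1069/(210*(s - 7)).
Integrate each term: A/(s−a) contributes A·log|s−a|.

1069*log(s - 7)/210 - 2495*log(s - 6)/572 + 71*log(s - 2)/1260 - 8*log(s + 5)/231 + 409*log(s + 7)/1638 + C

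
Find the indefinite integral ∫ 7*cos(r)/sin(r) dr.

Let u = sin(r), so du = (cos(r)) dr.
Rewriting, the integral becomes 7·∫ 1/u du = 7·log(u).
Substituting back, u = sin(r).

7*log(sin(r)) + C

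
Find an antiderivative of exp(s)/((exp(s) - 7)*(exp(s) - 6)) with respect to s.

Let u = e^s, du = e^s ds.
The integral becomes ∫ du/((u-7)(u-6)); decompose into partial fractions.

log(exp(s) - 7) - log(exp(s) - 6) + C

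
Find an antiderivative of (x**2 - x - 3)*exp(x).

Use integration by parts with u = x**2 - x - 3, dv = exp(x) dx, so v = exp(x).
Apply parts 2 times (tabular method): alternate signs, differentiate u down to 0, integrate dv up.

(x**2 - 3*x)*exp(x) + C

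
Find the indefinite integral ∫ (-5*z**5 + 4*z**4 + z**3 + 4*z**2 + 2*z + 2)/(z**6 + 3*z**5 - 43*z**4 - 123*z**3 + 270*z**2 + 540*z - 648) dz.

-16661*log(z - 6)/9720 + 33*log(z - 2)/400 + log(z - 1)/70 + 47257*log(z + 3)/12150 - 21991*log(z + 6)/3024 + 386/(135*z + 405) + C

Factor the denominator: (z - 6)*(z - 2)*(z - 1)*(z + 3)**2*(z + 6).
Partial-fraction decomposition: -21991/(3024*(z + 6)) + 47257/(12150*(z + 3)) - 386/(135*(z + 3)**2) + 1/(70*(z - 1)) + 33/(400*(z - 2)) - 16661/(9720*(z - 6)).
Integrate each term; A/(z−a) gives A·log|z−a|; A/(z−a)² gives −A/(z−a).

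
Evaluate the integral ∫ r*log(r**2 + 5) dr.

Let u = r**2 + 5, so du = (2*r) dr.
The integral becomes (1/2)·∫ log(u) du; integrate by parts with u′=log(u), dv′=du.

r**2*log(r**2 + 5)/2 - r**2/2 + 5*log(r**2 + 5)/2 + C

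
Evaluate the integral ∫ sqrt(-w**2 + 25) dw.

Substitute w = 5·sin(θ), so dw = 5·cos(θ) dθ and the radical becomes sqrt(-w**2 + 25) = 5·cos(θ) by the Pythagorean identity.
Integrate the resulting trig expression in θ, then back-substitute θ = asin(w/5), sin(θ) = w/5, cos(θ) = sqrt(-w**2 + 25)/5 (absorbing any constant into C).

w*sqrt(-w**2 + 25)/2 + 25*asin(w/5)/2 + C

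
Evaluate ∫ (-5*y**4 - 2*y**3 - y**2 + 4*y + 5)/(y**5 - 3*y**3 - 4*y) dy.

-5*log(y)/4 - 87*log(y - 2)/40 - 71*log(y + 2)/40 + log(y**2 + 1)/10 - 6*atan(y)/5 + C

Factor the denominator: y*(y - 2)*(y + 2)*(y**2 + 1).
Partial-fraction decomposition: (y - 6)/(5*(y**2 + 1)) - 71/(40*(y + 2)) - 87/(40*(y - 2)) - 5/(4*y).
Integrate each term; A/(y−a) gives A·log|y−a|; the (By+D)/(y²+p²) term gives a log and an atan.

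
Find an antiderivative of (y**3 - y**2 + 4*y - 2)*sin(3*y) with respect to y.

Use integration by parts with u = y**3 - y**2 + 4*y - 2, dv = sin(3*y) dy, so v = -cos(3*y)/3.
Apply parts 3 times (tabular method): alternate signs, differentiate u down to 0, integrate dv up.

-y**3*cos(3*y)/3 + y**2*sin(3*y)/3 + y**2*cos(3*y)/3 - 2*y*sin(3*y)/9 - 10*y*cos(3*y)/9 + 10*sin(3*y)/27 + 16*cos(3*y)/27 + C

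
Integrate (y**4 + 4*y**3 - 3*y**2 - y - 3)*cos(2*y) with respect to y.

Use integration by parts with u = y**4 + 4*y**3 - 3*y**2 - y - 3, dv = cos(2*y) dy, so v = sin(2*y)/2.
Apply parts 4 times (tabular method): alternate signs, differentiate u down to 0, integrate dv up.

y**4*sin(2*y)/2 + 2*y**3*sin(2*y) + y**3*cos(2*y) - 3*y**2*sin(2*y) + 3*y**2*cos(2*y) - 7*y*sin(2*y)/2 - 3*y*cos(2*y) - 7*cos(2*y)/4 + C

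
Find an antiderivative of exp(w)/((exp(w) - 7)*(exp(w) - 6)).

log(exp(w) - 7) - log(exp(w) - 6) + C

Let u = e^w, du = e^w dw.
The integral becomes ∫ du/((u-7)(u-6)); decompose into partial fractions.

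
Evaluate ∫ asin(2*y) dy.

y*asin(2*y) + sqrt(-4*y**2 + 1)/2 + C

Use integration by parts with u = arcsin(2*y), dv = dy.
Then du = 2/sqrt(-4*y**2 + 1) dy.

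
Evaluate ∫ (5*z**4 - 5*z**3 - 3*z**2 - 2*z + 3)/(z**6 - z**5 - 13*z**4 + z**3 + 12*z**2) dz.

-3*log(z)/16 + 907*log(z - 4)/1680 + log(z - 1)/12 + 3*log(z + 1)/5 - 29*log(z + 3)/28 - 1/(4*z) + C

Factor the denominator: z**2*(z - 4)*(z - 1)*(z + 1)*(z + 3).
Partial-fraction decomposition: -29/(28*(z + 3)) + 3/(5*(z + 1)) + 1/(12*(z - 1)) + 907/(1680*(z - 4)) - 3/(16*z) + 1/(4*z**2).
Integrate each term; A/(z−a) gives A·log|z−a|; A/(z−a)² gives −A/(z−a).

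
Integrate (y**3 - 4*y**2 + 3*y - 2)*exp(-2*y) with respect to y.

(-4*y**3 + 10*y**2 - 2*y + 7)*exp(-2*y)/8 + C

Use integration by parts with u = y**3 - 4*y**2 + 3*y - 2, dv = exp(-2*y) dy, so v = -exp(-2*y)/2.
Apply parts 3 times (tabular method): alternate signs, differentiate u down to 0, integrate dv up.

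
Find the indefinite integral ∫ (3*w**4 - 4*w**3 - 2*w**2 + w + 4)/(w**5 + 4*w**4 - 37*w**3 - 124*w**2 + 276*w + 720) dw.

667*log(w - 5)/693 - 62*log(w - 3)/315 + 37*log(w + 2)/140 - 248*log(w + 4)/63 + 2339*log(w + 6)/396 + C

Factor the denominator: (w - 5)*(w - 3)*(w + 2)*(w + 4)*(w + 6).
Partial-fraction decomposition: 2339/(396*(w + 6)) - 248/(63*(w + 4)) + 37/(140*(w + 2)) - 62/(315*(w - 3)) + 667/(693*(w - 5)).
Integrate each term: A/(w−a) contributes A·log|w−a|.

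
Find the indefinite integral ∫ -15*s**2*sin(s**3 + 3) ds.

Let u = s**3 + 3, so du = (3*s**2) ds.
Rewriting, the integral becomes -5·∫ sin(u) du = -5·-cos(u).
Substituting back, u = s**3 + 3.

5*cos(s**3 + 3) + C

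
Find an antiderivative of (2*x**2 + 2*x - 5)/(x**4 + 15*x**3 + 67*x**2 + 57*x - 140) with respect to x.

Factor the denominator: (x - 1)*(x + 4)*(x + 5)*(x + 7).
Partial-fraction decomposition: -79/(48*(x + 7)) + 35/(12*(x + 5)) - 19/(15*(x + 4)) - 1/(240*(x - 1)).
Integrate each term: A/(x−a) contributes A·log|x−a|.

-log(x - 1)/240 - 19*log(x + 4)/15 + 35*log(x + 5)/12 - 79*log(x + 7)/48 + C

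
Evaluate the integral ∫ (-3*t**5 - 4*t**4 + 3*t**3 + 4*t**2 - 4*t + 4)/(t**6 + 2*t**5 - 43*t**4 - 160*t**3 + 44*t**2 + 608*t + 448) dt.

Factor the denominator: (t - 7)*(t - 2)*(t + 1)*(t + 2)*(t + 4)**2.
Partial-fraction decomposition: -1627/(1089*(t + 4)) + 485/(99*(t + 4)**2) - 1/(4*(t + 2)) + 1/(27*(t + 1)) + 31/(540*(t - 2)) - 817/(605*(t - 7)).
Integrate each term; A/(t−a) gives A·log|t−a|; A/(t−a)² gives −A/(t−a).

-817*log(t - 7)/605 + 31*log(t - 2)/540 + log(t + 1)/27 - log(t + 2)/4 - 1627*log(t + 4)/1089 - 485/(99*t + 396) + C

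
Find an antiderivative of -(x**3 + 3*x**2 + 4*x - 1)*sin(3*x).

Use integration by parts with u = x**3 + 3*x**2 + 4*x - 1, dv = -sin(3*x) dx, so v = cos(3*x)/3.
Apply parts 3 times (tabular method): alternate signs, differentiate u down to 0, integrate dv up.

x**3*cos(3*x)/3 - x**2*sin(3*x)/3 + x**2*cos(3*x) - 2*x*sin(3*x)/3 + 10*x*cos(3*x)/9 - 10*sin(3*x)/27 - 5*cos(3*x)/9 + C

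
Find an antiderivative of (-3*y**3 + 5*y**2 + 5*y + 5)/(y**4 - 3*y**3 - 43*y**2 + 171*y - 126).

Factor the denominator: (y - 6)*(y - 3)*(y - 1)*(y + 7).
Partial-fraction decomposition: -311/(260*(y + 7)) + 3/(20*(y - 1)) + 4/(15*(y - 3)) - 433/(195*(y - 6)).
Integrate each term: A/(y−a) contributes A·log|y−a|.

-433*log(y - 6)/195 + 4*log(y - 3)/15 + 3*log(y - 1)/20 - 311*log(y + 7)/260 + C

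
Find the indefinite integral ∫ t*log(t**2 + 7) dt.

Let u = t**2 + 7, so du = (2*t) dt.
The integral becomes (1/2)·∫ log(u) du; integrate by parts with u′=log(u), dv′=du.

t**2*log(t**2 + 7)/2 - t**2/2 + 7*log(t**2 + 7)/2 + C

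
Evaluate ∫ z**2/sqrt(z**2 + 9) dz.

z*sqrt(z**2 + 9)/2 - 9*log(z + sqrt(z**2 + 9))/2 + C

Substitute z = 3·tan(θ), so dz = 3·sec(θ)^2 dθ and the radical becomes sqrt(z**2 + 9) = 3·sec(θ) by the Pythagorean identity.
Integrate the resulting trig expression in θ, then back-substitute tan(θ) = z/3, sec(θ) = sqrt(z**2 + 9)/3 (absorbing any constant into C).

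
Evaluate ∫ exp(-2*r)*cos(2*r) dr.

Let I denote the integral. Integrate by parts with u = cos(2*r), dv = exp(-2*r) dr, so v = -exp(-2*r)/2: I = -exp(-2*r)*cos(2*r)/2 − ∫ exp(-2*r)*sin(2*r) dr.
Apply parts again with u = sin(2*r), dv = exp(-2*r) dr: ∫ exp(-2*r)*sin(2*r) dr = -exp(-2*r)*sin(2*r)/2 + I. Substituting back brings back I: I = exp(-2*r)*sin(2*r)/2 - exp(-2*r)*cos(2*r)/2 − I.
Solving for I: (1 + 1)·I equals the remaining terms, so I = (1/2)·(exp(-2*r)*sin(2*r)/2 - exp(-2*r)*cos(2*r)/2).

exp(-2*r)*sin(2*r)/4 - exp(-2*r)*cos(2*r)/4 + C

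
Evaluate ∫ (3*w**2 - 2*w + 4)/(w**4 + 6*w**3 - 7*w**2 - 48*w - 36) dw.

5*log(w - 3)/36 - 9*log(w + 1)/20 + log(w + 2) - 31*log(w + 6)/45 + C

Factor the denominator: (w - 3)*(w + 1)*(w + 2)*(w + 6).
Partial-fraction decomposition: -31/(45*(w + 6)) + 1/(w + 2) - 9/(20*(w + 1)) + 5/(36*(w - 3)).
Integrate each term: A/(w−a) contributes A·log|w−a|.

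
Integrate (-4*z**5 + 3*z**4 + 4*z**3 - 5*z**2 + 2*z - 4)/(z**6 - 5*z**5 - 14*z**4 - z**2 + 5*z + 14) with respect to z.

-7361*log(z - 7)/2700 + log(z - 1)/18 - log(z + 1)/4 - 116*log(z + 2)/135 - 11*log(z**2 + 1)/100 + 3*atan(z)/50 + C

Factor the denominator: (z - 7)*(z - 1)*(z + 1)*(z + 2)*(z**2 + 1).
Partial-fraction decomposition: -(11*z - 3)/(50*(z**2 + 1)) - 116/(135*(z + 2)) - 1/(4*(z + 1)) + 1/(18*(z - 1)) - 7361/(2700*(z - 7)).
Integrate each term; A/(z−a) gives A·log|z−a|; the (Bz+D)/(z²+p²) term gives a log and an atan.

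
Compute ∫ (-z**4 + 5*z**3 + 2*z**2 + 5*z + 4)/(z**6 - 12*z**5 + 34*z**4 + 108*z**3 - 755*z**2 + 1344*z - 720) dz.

79*log(z - 5)/144 - 5*log(z - 4) + 61*log(z - 3)/14 + log(z - 1)/16 + 2*log(z + 4)/63 - 13/(4*z - 12) + C

Factor the denominator: (z - 5)*(z - 4)*(z - 3)**2*(z - 1)*(z + 4).
Partial-fraction decomposition: 2/(63*(z + 4)) + 1/(16*(z - 1)) + 61/(14*(z - 3)) + 13/(4*(z - 3)**2) - 5/(z - 4) + 79/(144*(z - 5)).
Integrate each term; A/(z−a) gives A·log|z−a|; A/(z−a)² gives −A/(z−a).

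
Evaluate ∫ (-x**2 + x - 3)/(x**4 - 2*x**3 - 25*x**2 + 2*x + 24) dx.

-33*log(x - 6)/350 + 3*log(x - 1)/50 - 5*log(x + 1)/42 + 23*log(x + 4)/150 + C

Factor the denominator: (x - 6)*(x - 1)*(x + 1)*(x + 4).
Partial-fraction decomposition: 23/(150*(x + 4)) - 5/(42*(x + 1)) + 3/(50*(x - 1)) - 33/(350*(x - 6)).
Integrate each term: A/(x−a) contributes A·log|x−a|.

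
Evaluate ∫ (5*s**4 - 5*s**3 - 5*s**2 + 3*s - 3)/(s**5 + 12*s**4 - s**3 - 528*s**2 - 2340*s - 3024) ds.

Factor the denominator: (s - 7)*(s + 3)*(s + 4)*(s + 6)**2.
Partial-fraction decomposition: -49441/(2028*(s + 6)) - 2453/(26*(s + 6)**2) + 1505/(44*(s + 4)) - 161/(30*(s + 3)) + 10063/(18590*(s - 7)).
Integrate each term; A/(s−a) gives A·log|s−a|; A/(s−a)² gives −A/(s−a).

10063*log(s - 7)/18590 - 161*log(s + 3)/30 + 1505*log(s + 4)/44 - 49441*log(s + 6)/2028 + 2453/(26*s + 156) + C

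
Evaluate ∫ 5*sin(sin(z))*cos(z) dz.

Let u = sin(z), so du = (cos(z)) dz.
Rewriting, the integral becomes 5·∫ sin(u) du = 5·-cos(u).
Substituting back, u = sin(z).

-5*cos(sin(z)) + C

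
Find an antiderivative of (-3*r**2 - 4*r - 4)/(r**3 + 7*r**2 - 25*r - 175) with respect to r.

-33*log(r - 5)/40 + 59*log(r + 5)/20 - 41*log(r + 7)/8 + C

Factor the denominator: (r - 5)*(r + 5)*(r + 7).
Partial-fraction decomposition: -41/(8*(r + 7)) + 59/(20*(r + 5)) - 33/(40*(r - 5)).
Integrate each term: A/(r−a) contributes A·log|r−a|.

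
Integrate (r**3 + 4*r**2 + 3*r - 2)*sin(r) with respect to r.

-r**3*cos(r) + 3*r**2*sin(r) - 4*r**2*cos(r) + 8*r*sin(r) + 3*r*cos(r) - 3*sin(r) + 10*cos(r) + C

Use integration by parts with u = r**3 + 4*r**2 + 3*r - 2, dv = sin(r) dr, so v = -cos(r).
Apply parts 3 times (tabular method): alternate signs, differentiate u down to 0, integrate dv up.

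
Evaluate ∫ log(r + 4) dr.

Use integration by parts with u = log(r + 4), dv = dr.
Then du = 1/(r + 4) dr and v = r.

r*log(r + 4) - r + 4*log(r + 4) + C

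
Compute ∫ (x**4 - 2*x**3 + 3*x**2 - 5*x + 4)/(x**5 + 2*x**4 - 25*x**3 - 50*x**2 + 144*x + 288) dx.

10*log(x - 4)/21 - 43*log(x - 3)/210 + 29*log(x + 2)/30 - 181*log(x + 3)/42 + 57*log(x + 4)/14 + C

Factor the denominator: (x - 4)*(x - 3)*(x + 2)*(x + 3)*(x + 4).
Partial-fraction decomposition: 57/(14*(x + 4)) - 181/(42*(x + 3)) + 29/(30*(x + 2)) - 43/(210*(x - 3)) + 10/(21*(x - 4)).
Integrate each term: A/(x−a) contributes A·log|x−a|.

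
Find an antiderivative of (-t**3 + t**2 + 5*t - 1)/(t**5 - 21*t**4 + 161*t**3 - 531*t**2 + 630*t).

-log(t)/630 - 65*log(t - 7)/14 + 151*log(t - 6)/18 - 19*log(t - 5)/5 + log(t - 3)/18 + C

Factor the denominator: t*(t - 7)*(t - 6)*(t - 5)*(t - 3).
Partial-fraction decomposition: 1/(18*(t - 3)) - 19/(5*(t - 5)) + 151/(18*(t - 6)) - 65/(14*(t - 7)) - 1/(630*t).
Integrate each term: A/(t−a) contributes A·log|t−a|.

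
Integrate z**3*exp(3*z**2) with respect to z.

(3*z**2 - 1)*exp(3*z**2)/18 + C

Let u = z², du = 2z dz; rewrite as (1/2)∫ u^1·exp(3u) du.
Now integrate by parts 1 time.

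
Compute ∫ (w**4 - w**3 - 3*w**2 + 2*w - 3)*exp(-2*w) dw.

(-4*w**4 - 4*w**3 + 6*w**2 - 2*w + 11)*exp(-2*w)/8 + C

Use integration by parts with u = w**4 - w**3 - 3*w**2 + 2*w - 3, dv = exp(-2*w) dw, so v = -exp(-2*w)/2.
Apply parts 4 times (tabular method): alternate signs, differentiate u down to 0, integrate dv up.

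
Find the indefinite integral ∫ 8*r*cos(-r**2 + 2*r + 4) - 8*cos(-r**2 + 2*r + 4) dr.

-4*sin(-r**2 + 2*r + 4) + C

Let u = r**2 - 2*r - 4, so du = (2*r - 2) dr.
Rewriting, the integral becomes 4·∫ cos(u) du = 4·sin(u).
Substituting back, u = r**2 - 2*r - 4.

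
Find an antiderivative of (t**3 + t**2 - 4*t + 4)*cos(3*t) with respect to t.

Use integration by parts with u = t**3 + t**2 - 4*t + 4, dv = cos(3*t) dt, so v = sin(3*t)/3.
Apply parts 3 times (tabular method): alternate signs, differentiate u down to 0, integrate dv up.

t**3*sin(3*t)/3 + t**2*sin(3*t)/3 + t**2*cos(3*t)/3 - 14*t*sin(3*t)/9 + 2*t*cos(3*t)/9 + 34*sin(3*t)/27 - 14*cos(3*t)/27 + C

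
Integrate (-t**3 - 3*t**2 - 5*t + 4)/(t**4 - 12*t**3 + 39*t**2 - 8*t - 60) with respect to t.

-25*log(t - 6)/2 + 221*log(t - 5)/18 - 13*log(t - 2)/18 - log(t + 1)/18 + C

Factor the denominator: (t - 6)*(t - 5)*(t - 2)*(t + 1).
Partial-fraction decomposition: -1/(18*(t + 1)) - 13/(18*(t - 2)) + 221/(18*(t - 5)) - 25/(2*(t - 6)).
Integrate each term: A/(t−a) contributes A·log|t−a|.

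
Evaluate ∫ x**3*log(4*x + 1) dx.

x**4*log(4*x + 1)/4 - x**4/16 + x**3/48 - x**2/128 + x/256 - log(4*x + 1)/1024 + C

Use integration by parts with u = log(4*x + 1), dv = x**3 dx.
Then du = 4/(4*x + 1) dx and v = x**4/4.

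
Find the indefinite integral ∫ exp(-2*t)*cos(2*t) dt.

exp(-2*t)*sin(2*t)/4 - exp(-2*t)*cos(2*t)/4 + C

Let I denote the integral. Integrate by parts with u = cos(2*t), dv = exp(-2*t) dt, so v = -exp(-2*t)/2: I = -exp(-2*t)*cos(2*t)/2 − ∫ exp(-2*t)*sin(2*t) dt.
Apply parts again with u = sin(2*t), dv = exp(-2*t) dt: ∫ exp(-2*t)*sin(2*t) dt = -exp(-2*t)*sin(2*t)/2 + I. Substituting back brings back I: I = exp(-2*t)*sin(2*t)/2 - exp(-2*t)*cos(2*t)/2 − I.
Solving for I: (1 + 1)·I equals the remaining terms, so I = (1/2)·(exp(-2*t)*sin(2*t)/2 - exp(-2*t)*cos(2*t)/2).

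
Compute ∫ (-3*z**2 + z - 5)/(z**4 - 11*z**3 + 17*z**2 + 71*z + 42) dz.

-145*log(z - 7)/64 + 107*log(z - 6)/49 + 257*log(z + 1)/3136 + 9/(56*z + 56) + C

Factor the denominator: (z - 7)*(z - 6)*(z + 1)**2.
Partial-fraction decomposition: 257/(3136*(z + 1)) - 9/(56*(z + 1)**2) + 107/(49*(z - 6)) - 145/(64*(z - 7)).
Integrate each term; A/(z−a) gives A·log|z−a|; A/(z−a)² gives −A/(z−a).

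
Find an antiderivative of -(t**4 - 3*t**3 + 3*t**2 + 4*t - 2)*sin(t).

Use integration by parts with u = t**4 - 3*t**3 + 3*t**2 + 4*t - 2, dv = -sin(t) dt, so v = cos(t).
Apply parts 4 times (tabular method): alternate signs, differentiate u down to 0, integrate dv up.

t**4*cos(t) - 4*t**3*sin(t) - 3*t**3*cos(t) + 9*t**2*sin(t) - 9*t**2*cos(t) + 18*t*sin(t) + 22*t*cos(t) - 22*sin(t) + 16*cos(t) + C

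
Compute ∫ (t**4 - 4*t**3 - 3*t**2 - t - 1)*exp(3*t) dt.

(27*t**4 - 144*t**3 + 63*t**2 - 69*t - 4)*exp(3*t)/81 + C

Use integration by parts with u = t**4 - 4*t**3 - 3*t**2 - t - 1, dv = exp(3*t) dt, so v = exp(3*t)/3.
Apply parts 4 times (tabular method): alternate signs, differentiate u down to 0, integrate dv up.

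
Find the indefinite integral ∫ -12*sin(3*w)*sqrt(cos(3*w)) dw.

8*cos(3*w)**(3/2)/3 + C

Let u = cos(3*w), so du = (-3*sin(3*w)) dw.
Rewriting, the integral becomes 4·∫ √u du = 4·(2/3)u^(3/2).
Substituting back, u = cos(3*w).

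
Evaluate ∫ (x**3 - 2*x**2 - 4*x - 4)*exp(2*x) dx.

(4*x**3 - 14*x**2 - 2*x - 15)*exp(2*x)/8 + C

Use integration by parts with u = x**3 - 2*x**2 - 4*x - 4, dv = exp(2*x) dx, so v = exp(2*x)/2.
Apply parts 3 times (tabular method): alternate signs, differentiate u down to 0, integrate dv up.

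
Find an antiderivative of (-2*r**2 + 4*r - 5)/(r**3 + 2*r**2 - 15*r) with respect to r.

log(r)/3 - 11*log(r - 3)/24 - 15*log(r + 5)/8 + C

Factor the denominator: r*(r - 3)*(r + 5).
Partial-fraction decomposition: -15/(8*(r + 5)) - 11/(24*(r - 3)) + 1/(3*r).
Integrate each term: A/(r−a) contributes A·log|r−a|.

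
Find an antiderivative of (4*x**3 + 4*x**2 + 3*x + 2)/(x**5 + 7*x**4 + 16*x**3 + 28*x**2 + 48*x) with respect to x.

Factor the denominator: x*(x + 3)*(x + 4)*(x**2 + 4).
Partial-fraction decomposition: (119*x - 6)/(260*(x**2 + 4)) - 101/(40*(x + 4)) + 79/(39*(x + 3)) + 1/(24*x).
Integrate each term; A/(x−a) gives A·log|x−a|; the (Bx+D)/(x²+p²) term gives a log and an atan.

log(x)/24 + 79*log(x + 3)/39 - 101*log(x + 4)/40 + 119*log(x**2 + 4)/520 - 3*atan(x/2)/260 + C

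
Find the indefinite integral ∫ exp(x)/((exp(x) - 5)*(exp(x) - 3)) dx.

log(exp(x) - 5)/2 - log(exp(x) - 3)/2 + C

Let u = e^x, du = e^x dx.
The integral becomes ∫ du/((u-3)(u-5)); decompose into partial fractions.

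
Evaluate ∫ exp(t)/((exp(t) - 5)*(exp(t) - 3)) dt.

log(exp(t) - 5)/2 - log(exp(t) - 3)/2 + C

Let u = e^t, du = e^t dt.
The integral becomes ∫ du/((u-5)(u-3)); decompose into partial fractions.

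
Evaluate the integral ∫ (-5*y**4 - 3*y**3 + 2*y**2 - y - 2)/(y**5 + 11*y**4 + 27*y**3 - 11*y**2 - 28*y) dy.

Factor the denominator: y*(y - 1)*(y + 1)*(y + 4)*(y + 7).
Partial-fraction decomposition: -10873/(1008*(y + 7)) + 527/(90*(y + 4)) - 1/(36*(y + 1)) - 9/(80*(y - 1)) + 1/(14*y).
Integrate each term: A/(y−a) contributes A·log|y−a|.

log(y)/14 - 9*log(y - 1)/80 - log(y + 1)/36 + 527*log(y + 4)/90 - 10873*log(y + 7)/1008 + C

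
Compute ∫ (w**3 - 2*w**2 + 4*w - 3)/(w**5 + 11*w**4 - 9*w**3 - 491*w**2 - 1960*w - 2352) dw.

27*log(w - 7)/1694 + 3*log(w + 3)/2 - 631*log(w + 4)/1089 - 59*log(w + 7)/63 + 115/(33*w + 132) + C

Factor the denominator: (w - 7)*(w + 3)*(w + 4)**2*(w + 7).
Partial-fraction decomposition: -59/(63*(w + 7)) - 631/(1089*(w + 4)) - 115/(33*(w + 4)**2) + 3/(2*(w + 3)) + 27/(1694*(w - 7)).
Integrate each term; A/(w−a) gives A·log|w−a|; A/(w−a)² gives −A/(w−a).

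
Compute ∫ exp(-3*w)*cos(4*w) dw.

Let I denote the integral. Integrate by parts with u = cos(4*w), dv = exp(-3*w) dw, so v = -exp(-3*w)/3: I = -exp(-3*w)*cos(4*w)/3 − (4/3)·∫ exp(-3*w)*sin(4*w) dw.
Apply parts again with u = sin(4*w), dv = exp(-3*w) dw: ∫ exp(-3*w)*sin(4*w) dw = -exp(-3*w)*sin(4*w)/3 + (4/3)·I. Substituting back brings back I: I = 4*exp(-3*w)*sin(4*w)/9 - exp(-3*w)*cos(4*w)/3 − (16/9)·I.
Solving for I: (1 + 16/9)·I equals the remaining terms, so I = (9/25)·(4*exp(-3*w)*sin(4*w)/9 - exp(-3*w)*cos(4*w)/3).

4*exp(-3*w)*sin(4*w)/25 - 3*exp(-3*w)*cos(4*w)/25 + C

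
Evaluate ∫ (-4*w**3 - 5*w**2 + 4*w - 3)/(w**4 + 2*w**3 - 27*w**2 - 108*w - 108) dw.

Factor the denominator: (w - 6)*(w + 2)*(w + 3)**2.
Partial-fraction decomposition: -62/(27*(w + 3)) + 16/(3*(w + 3)**2) - 1/(8*(w + 2)) - 341/(216*(w - 6)).
Integrate each term; A/(w−a) gives A·log|w−a|; A/(w−a)² gives −A/(w−a).

-341*log(w - 6)/216 - log(w + 2)/8 - 62*log(w + 3)/27 - 16/(3*w + 9) + C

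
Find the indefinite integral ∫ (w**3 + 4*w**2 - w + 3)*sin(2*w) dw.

-w**3*cos(2*w)/2 + 3*w**2*sin(2*w)/4 - 2*w**2*cos(2*w) + 2*w*sin(2*w) + 5*w*cos(2*w)/4 - 5*sin(2*w)/8 - cos(2*w)/2 + C

Use integration by parts with u = w**3 + 4*w**2 - w + 3, dv = sin(2*w) dw, so v = -cos(2*w)/2.
Apply parts 3 times (tabular method): alternate signs, differentiate u down to 0, integrate dv up.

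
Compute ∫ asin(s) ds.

Use integration by parts with u = arcsin(s), dv = ds.
Then du = 1/sqrt(-s**2 + 1) ds.

s*asin(s) + sqrt(-s**2 + 1) + C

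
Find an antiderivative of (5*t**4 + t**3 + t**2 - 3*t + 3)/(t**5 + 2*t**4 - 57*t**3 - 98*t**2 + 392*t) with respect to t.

3*log(t)/392 + 12379*log(t - 7)/5390 - 89*log(t - 2)/540 - 1247*log(t + 4)/792 + 11735*log(t + 7)/2646 + C

Factor the denominator: t*(t - 7)*(t - 2)*(t + 4)*(t + 7).
Partial-fraction decomposition: 11735/(2646*(t + 7)) - 1247/(792*(t + 4)) - 89/(540*(t - 2)) + 12379/(5390*(t - 7)) + 3/(392*t).
Integrate each term: A/(t−a) contributes A·log|t−a|.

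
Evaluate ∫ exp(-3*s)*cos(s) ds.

exp(-3*s)*sin(s)/10 - 3*exp(-3*s)*cos(s)/10 + C

Let I denote the integral. Integrate by parts with u = cos(s), dv = exp(-3*s) ds, so v = -exp(-3*s)/3: I = -exp(-3*s)*cos(s)/3 − (1/3)·∫ exp(-3*s)*sin(s) ds.
Apply parts again with u = sin(s), dv = exp(-3*s) ds: ∫ exp(-3*s)*sin(s) ds = -exp(-3*s)*sin(s)/3 + (1/3)·I. Substituting back brings back I: I = exp(-3*s)*sin(s)/9 - exp(-3*s)*cos(s)/3 − (1/9)·I.
Solving for I: (1 + 1/9)·I equals the remaining terms, so I = (9/10)·(exp(-3*s)*sin(s)/9 - exp(-3*s)*cos(s)/3).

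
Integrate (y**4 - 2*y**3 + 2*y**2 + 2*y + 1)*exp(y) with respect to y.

(y**4 - 6*y**3 + 20*y**2 - 38*y + 39)*exp(y) + C

Use integration by parts with u = y**4 - 2*y**3 + 2*y**2 + 2*y + 1, dv = exp(y) dy, so v = exp(y).
Apply parts 4 times (tabular method): alternate signs, differentiate u down to 0, integrate dv up.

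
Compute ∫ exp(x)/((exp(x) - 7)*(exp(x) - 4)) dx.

Let u = e^x, du = e^x dx.
The integral becomes ∫ du/((u-4)(u-7)); decompose into partial fractions.

log(exp(x) - 7)/3 - log(exp(x) - 4)/3 + C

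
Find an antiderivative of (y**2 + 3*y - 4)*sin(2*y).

-y**2*cos(2*y)/2 + y*sin(2*y)/2 - 3*y*cos(2*y)/2 + 3*sin(2*y)/4 + 9*cos(2*y)/4 + C

Use integration by parts with u = y**2 + 3*y - 4, dv = sin(2*y) dy, so v = -cos(2*y)/2.
Apply parts 2 times (tabular method): alternate signs, differentiate u down to 0, integrate dv up.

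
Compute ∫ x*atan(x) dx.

Use integration by parts with u = arctan(x), dv = x dx.
Then du = 1/(x**2 + 1) dx.

x**2*atan(x)/2 - x/2 + atan(x)/2 + C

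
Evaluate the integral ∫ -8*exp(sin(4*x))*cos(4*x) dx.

-2*exp(sin(4*x)) + C

Let u = sin(4*x), so du = (4*cos(4*x)) dx.
Rewriting, the integral becomes -2·∫ e^u du = -2·e^u.
Substituting back, u = sin(4*x).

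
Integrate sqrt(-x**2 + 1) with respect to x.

x*sqrt(-x**2 + 1)/2 + asin(x)/2 + C

Substitute x = sin(θ), so dx = cos(θ) dθ and the radical becomes sqrt(-x**2 + 1) = cos(θ) by the Pythagorean identity.
Integrate the resulting trig expression in θ, then back-substitute θ = asin(x), sin(θ) = x, cos(θ) = sqrt(-x**2 + 1) (absorbing any constant into C).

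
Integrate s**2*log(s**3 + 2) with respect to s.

Let u = s**3 + 2, so du = (3*s**2) ds.
The integral becomes (1/3)·∫ log(u) du; integrate by parts with u′=log(u), dv′=du.

s**3*log(s**3 + 2)/3 - s**3/3 + 2*log(s**3 + 2)/3 + C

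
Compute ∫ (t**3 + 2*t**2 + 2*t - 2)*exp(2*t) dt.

Use integration by parts with u = t**3 + 2*t**2 + 2*t - 2, dv = exp(2*t) dt, so v = exp(2*t)/2.
Apply parts 3 times (tabular method): alternate signs, differentiate u down to 0, integrate dv up.

(4*t**3 + 2*t**2 + 6*t - 11)*exp(2*t)/8 + C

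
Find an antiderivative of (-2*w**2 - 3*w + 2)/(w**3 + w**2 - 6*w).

-log(w)/3 - 6*log(w - 2)/5 - 7*log(w + 3)/15 + C

Factor the denominator: w*(w - 2)*(w + 3).
Partial-fraction decomposition: -7/(15*(w + 3)) - 6/(5*(w - 2)) - 1/(3*w).
Integrate each term: A/(w−a) contributes A·log|w−a|.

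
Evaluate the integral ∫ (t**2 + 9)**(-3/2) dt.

t/(9*sqrt(t**2 + 9)) + C

Substitute t = 3·tan(θ), so dt = 3·sec(θ)^2 dθ and the radical becomes sqrt(t**2 + 9) = 3·sec(θ) by the Pythagorean identity.
Integrate the resulting trig expression in θ, then back-substitute tan(θ) = t/3, sec(θ) = sqrt(t**2 + 9)/3 (absorbing any constant into C).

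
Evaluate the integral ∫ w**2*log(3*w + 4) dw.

w**3*log(3*w + 4)/3 - w**3/9 + 2*w**2/9 - 16*w/27 + 64*log(3*w + 4)/81 + C

Use integration by parts with u = log(3*w + 4), dv = w**2 dw.
Then du = 3/(3*w + 4) dw and v = w**3/3.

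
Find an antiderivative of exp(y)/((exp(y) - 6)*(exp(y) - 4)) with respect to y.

log(exp(y) - 6)/2 - log(exp(y) - 4)/2 + C

Let u = e^y, du = e^y dy.
The integral becomes ∫ du/((u-6)(u-4)); decompose into partial fractions.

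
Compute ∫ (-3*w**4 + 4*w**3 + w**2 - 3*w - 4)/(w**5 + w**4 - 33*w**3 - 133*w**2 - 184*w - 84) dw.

-5807*log(w - 7)/6480 + 7*log(w + 1)/16 + 1159*log(w + 2)/81 - 337*log(w + 3)/20 + 74/(9*w + 18) + C

Factor the denominator: (w - 7)*(w + 1)*(w + 2)**2*(w + 3).
Partial-fraction decomposition: -337/(20*(w + 3)) + 1159/(81*(w + 2)) - 74/(9*(w + 2)**2) + 7/(16*(w + 1)) - 5807/(6480*(w - 7)).
Integrate each term; A/(w−a) gives A·log|w−a|; A/(w−a)² gives −A/(w−a).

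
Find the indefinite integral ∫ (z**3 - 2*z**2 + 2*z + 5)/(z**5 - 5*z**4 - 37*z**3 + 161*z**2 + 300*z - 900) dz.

161*log(z - 6)/396 - 3*log(z - 5)/8 + 3*log(z - 2)/140 + 23*log(z + 3)/360 - 9*log(z + 5)/77 + C

Factor the denominator: (z - 6)*(z - 5)*(z - 2)*(z + 3)*(z + 5).
Partial-fraction decomposition: -9/(77*(z + 5)) + 23/(360*(z + 3)) + 3/(140*(z - 2)) - 3/(8*(z - 5)) + 161/(396*(z - 6)).
Integrate each term: A/(z−a) contributes A·log|z−a|.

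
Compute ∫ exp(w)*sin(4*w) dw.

Let I denote the integral. Integrate by parts with u = sin(4*w), dv = exp(w) dw, so v = exp(w): I = exp(w)*sin(4*w) − 4·∫ exp(w)*cos(4*w) dw.
Apply parts again with u = cos(4*w), dv = exp(w) dw: ∫ exp(w)*cos(4*w) dw = exp(w)*cos(4*w) + 4·I. Substituting back brings back I: I = exp(w)*sin(4*w) - 4*exp(w)*cos(4*w) − 16·I.
Solving for I: (1 + 16)·I equals the remaining terms, so I = (1/17)·(exp(w)*sin(4*w) - 4*exp(w)*cos(4*w)).

exp(w)*sin(4*w)/17 - 4*exp(w)*cos(4*w)/17 + C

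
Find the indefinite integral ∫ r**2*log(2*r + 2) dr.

r**3*log(2*r + 2)/3 - r**3/9 + r**2/6 - r/3 + log(r + 1)/3 + C

Use integration by parts with u = log(2*r + 2), dv = r**2 dr.
Then du = 2/(2*r + 2) dr and v = r**3/3.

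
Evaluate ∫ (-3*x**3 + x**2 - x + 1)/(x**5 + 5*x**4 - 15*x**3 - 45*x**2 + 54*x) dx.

Factor the denominator: x*(x - 3)*(x - 1)*(x + 3)*(x + 6).
Partial-fraction decomposition: 691/(1134*(x + 6)) - 47/(108*(x + 3)) + 1/(28*(x - 1)) - 37/(162*(x - 3)) + 1/(54*x).
Integrate each term: A/(x−a) contributes A·log|x−a|.

log(x)/54 - 37*log(x - 3)/162 + log(x - 1)/28 - 47*log(x + 3)/108 + 691*log(x + 6)/1134 + C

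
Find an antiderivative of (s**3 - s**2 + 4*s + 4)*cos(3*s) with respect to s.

Use integration by parts with u = s**3 - s**2 + 4*s + 4, dv = cos(3*s) ds, so v = sin(3*s)/3.
Apply parts 3 times (tabular method): alternate signs, differentiate u down to 0, integrate dv up.

s**3*sin(3*s)/3 - s**2*sin(3*s)/3 + s**2*cos(3*s)/3 + 10*s*sin(3*s)/9 - 2*s*cos(3*s)/9 + 38*sin(3*s)/27 + 10*cos(3*s)/27 + C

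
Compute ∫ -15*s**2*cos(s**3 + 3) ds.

-5*sin(s**3 + 3) + C

Let u = s**3 + 3, so du = (3*s**2) ds.
Rewriting, the integral becomes -5·∫ cos(u) du = -5·sin(u).
Substituting back, u = s**3 + 3.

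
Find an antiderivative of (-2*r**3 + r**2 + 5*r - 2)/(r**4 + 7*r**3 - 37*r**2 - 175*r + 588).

-94*log(r - 4)/121 + 8*log(r - 3)/25 - 4668*log(r + 7)/3025 - 349/(55*r + 385) + C

Factor the denominator: (r - 4)*(r - 3)*(r + 7)**2.
Partial-fraction decomposition: -4668/(3025*(r + 7)) + 349/(55*(r + 7)**2) + 8/(25*(r - 3)) - 94/(121*(r - 4)).
Integrate each term; A/(r−a) gives A·log|r−a|; A/(r−a)² gives −A/(r−a).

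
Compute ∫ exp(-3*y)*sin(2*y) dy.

Let I denote the integral. Integrate by parts with u = sin(2*y), dv = exp(-3*y) dy, so v = -exp(-3*y)/3: I = -exp(-3*y)*sin(2*y)/3 + (2/3)·∫ exp(-3*y)*cos(2*y) dy.
Apply parts again with u = cos(2*y), dv = exp(-3*y) dy: ∫ exp(-3*y)*cos(2*y) dy = -exp(-3*y)*cos(2*y)/3 − (2/3)·I. Substituting back brings back I: I = -exp(-3*y)*sin(2*y)/3 - 2*exp(-3*y)*cos(2*y)/9 − (4/9)·I.
Solving for I: (1 + 4/9)·I equals the remaining terms, so I = (9/13)·(-exp(-3*y)*sin(2*y)/3 - 2*exp(-3*y)*cos(2*y)/9).

-3*exp(-3*y)*sin(2*y)/13 - 2*exp(-3*y)*cos(2*y)/13 + C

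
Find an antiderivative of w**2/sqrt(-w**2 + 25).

Substitute w = 5·sin(θ), so dw = 5·cos(θ) dθ and the radical becomes sqrt(-w**2 + 25) = 5·cos(θ) by the Pythagorean identity.
Integrate the resulting trig expression in θ, then back-substitute θ = asin(w/5), sin(θ) = w/5, cos(θ) = sqrt(-w**2 + 25)/5 (absorbing any constant into C).

-w*sqrt(-w**2 + 25)/2 + 25*asin(w/5)/2 + C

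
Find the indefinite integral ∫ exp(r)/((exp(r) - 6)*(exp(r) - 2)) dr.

Let u = e^r, du = e^r dr.
The integral becomes ∫ du/((u-2)(u-6)); decompose into partial fractions.

log(exp(r) - 6)/4 - log(exp(r) - 2)/4 + C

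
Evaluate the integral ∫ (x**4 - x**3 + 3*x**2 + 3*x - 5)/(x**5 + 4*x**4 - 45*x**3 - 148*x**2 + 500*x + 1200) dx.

117*log(x - 5)/154 - 247*log(x - 4)/540 + 25*log(x + 2)/504 - 161*log(x + 5)/54 + 1597*log(x + 6)/440 + C

Factor the denominator: (x - 5)*(x - 4)*(x + 2)*(x + 5)*(x + 6).
Partial-fraction decomposition: 1597/(440*(x + 6)) - 161/(54*(x + 5)) + 25/(504*(x + 2)) - 247/(540*(x - 4)) + 117/(154*(x - 5)).
Integrate each term: A/(x−a) contributes A·log|x−a|.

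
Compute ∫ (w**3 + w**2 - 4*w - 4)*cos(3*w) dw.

w**3*sin(3*w)/3 + w**2*sin(3*w)/3 + w**2*cos(3*w)/3 - 14*w*sin(3*w)/9 + 2*w*cos(3*w)/9 - 38*sin(3*w)/27 - 14*cos(3*w)/27 + C

Use integration by parts with u = w**3 + w**2 - 4*w - 4, dv = cos(3*w) dw, so v = sin(3*w)/3.
Apply parts 3 times (tabular method): alternate signs, differentiate u down to 0, integrate dv up.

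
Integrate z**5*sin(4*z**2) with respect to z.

Let u = z², du = 2z dz; rewrite as (1/2)∫ u^2·sin(4u) du.
Now integrate by parts 2 times.

-z**4*cos(4*z**2)/8 + z**2*sin(4*z**2)/16 + cos(4*z**2)/64 + C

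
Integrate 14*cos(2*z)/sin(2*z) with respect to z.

7*log(sin(2*z)) + C

Let u = sin(2*z), so du = (2*cos(2*z)) dz.
Rewriting, the integral becomes 7·∫ 1/u du = 7·log(u).
Substituting back, u = sin(2*z).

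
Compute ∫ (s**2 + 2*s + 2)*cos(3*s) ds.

s**2*sin(3*s)/3 + 2*s*sin(3*s)/3 + 2*s*cos(3*s)/9 + 16*sin(3*s)/27 + 2*cos(3*s)/9 + C

Use integration by parts with u = s**2 + 2*s + 2, dv = cos(3*s) ds, so v = sin(3*s)/3.
Apply parts 2 times (tabular method): alternate signs, differentiate u down to 0, integrate dv up.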